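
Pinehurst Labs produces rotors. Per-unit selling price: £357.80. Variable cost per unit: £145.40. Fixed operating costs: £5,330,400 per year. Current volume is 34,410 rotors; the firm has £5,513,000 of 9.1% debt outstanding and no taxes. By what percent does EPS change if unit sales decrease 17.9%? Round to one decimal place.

Contribution at this volume is 34,410 × £212.40 = £7,308,684.00.
Subtracting fixed costs: EBIT = £7,308,684.00 − £5,330,400 = £1,978,284.00.
Interest = £501,683.00, so EBIT − I = £1,476,601.00.
Degree of combined leverage = contribution ÷ (EBIT − I) = £7,308,684.00 ÷ £1,476,601.00 = 4.9497.
EPS therefore changes by 4.9497 × (-17.9%) = -88.6%.

-88.6%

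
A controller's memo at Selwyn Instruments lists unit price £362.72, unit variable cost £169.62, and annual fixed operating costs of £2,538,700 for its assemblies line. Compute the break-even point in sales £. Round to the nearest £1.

£4,768,707

Contribution margin per unit = £362.72 − £169.62 = £193.10, a CM ratio of £193.10 ÷ £362.72 = 0.5324.
Break-even sales = FC ÷ CM ratio = £2,538,700 × £362.72 / £193.10 = £4,768,707.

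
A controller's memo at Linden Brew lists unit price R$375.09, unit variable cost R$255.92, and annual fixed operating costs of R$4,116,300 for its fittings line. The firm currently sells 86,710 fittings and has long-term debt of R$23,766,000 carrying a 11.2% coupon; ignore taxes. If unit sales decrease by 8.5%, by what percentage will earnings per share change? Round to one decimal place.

-24.7%

Total contribution margin = 86,710 × R$119.17 = R$10,333,230.70.
Operating income = contribution − fixed costs = R$10,333,230.70 − R$4,116,300 = R$6,216,930.70.
Interest = R$2,661,792.00, so EBIT − I = R$3,555,138.70.
Degree of combined leverage = contribution ÷ (EBIT − I) = R$10,333,230.70 ÷ R$3,555,138.70 = 2.9066.
%ΔEPS = DCL × %ΔSales = 2.9066 × -8.5% = -24.7%.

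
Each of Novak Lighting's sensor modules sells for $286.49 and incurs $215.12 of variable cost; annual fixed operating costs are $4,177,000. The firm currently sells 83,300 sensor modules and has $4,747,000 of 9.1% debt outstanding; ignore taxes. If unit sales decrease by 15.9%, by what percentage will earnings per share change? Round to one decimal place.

Total contribution margin = 83,300 × $71.37 = $5,945,121.00.
EBIT = $5,945,121.00 − $4,177,000 = $1,768,121.00.
Interest = $431,977.00, so EBIT − I = $1,336,144.00.
Degree of combined leverage = contribution ÷ (EBIT − I) = $5,945,121.00 ÷ $1,336,144.00 = 4.4495.
EPS therefore changes by 4.4495 × (-15.9%) = -70.7%.

-70.7%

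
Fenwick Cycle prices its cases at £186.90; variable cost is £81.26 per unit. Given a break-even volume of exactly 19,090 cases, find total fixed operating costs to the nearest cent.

Contribution margin per unit = £186.90 − £81.26 = £105.64.
Fixed costs = break-even units × CM = 19,090 × £105.64 = £2,016,667.60.

£2,016,667.60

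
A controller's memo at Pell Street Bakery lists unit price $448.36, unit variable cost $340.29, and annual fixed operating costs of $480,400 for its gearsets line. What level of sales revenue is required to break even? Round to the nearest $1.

$1,993,080

CM per unit = $448.36 − $340.29 = $108.07; CM ratio = $108.07 / $448.36 = 0.2410.
Break-even sales = FC ÷ CM ratio = $480,400 × $448.36 / $108.07 = $1,993,080.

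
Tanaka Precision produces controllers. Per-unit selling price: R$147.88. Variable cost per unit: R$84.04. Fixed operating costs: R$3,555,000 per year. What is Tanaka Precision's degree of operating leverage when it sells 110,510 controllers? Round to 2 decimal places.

Total contribution margin = 110,510 × R$63.84 = R$7,054,958.40.
Operating income = contribution − fixed costs = R$7,054,958.40 − R$3,555,000 = R$3,499,958.40.
Degree of operating leverage = R$7,054,958.40 / R$3,499,958.40 = 2.0157.

2.02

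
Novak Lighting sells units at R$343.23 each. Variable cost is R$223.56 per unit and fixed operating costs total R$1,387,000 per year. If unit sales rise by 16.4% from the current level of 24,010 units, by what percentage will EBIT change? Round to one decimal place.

Contribution at this volume is 24,010 × R$119.67 = R$2,873,276.70.
Operating income = contribution − fixed costs = R$2,873,276.70 − R$1,387,000 = R$1,486,276.70.
DOL = contribution ÷ EBIT = R$2,873,276.70 ÷ R$1,486,276.70 = 1.9332.
So EBIT moves 1.9332 × (+16.4%) = +31.7%.

+31.7%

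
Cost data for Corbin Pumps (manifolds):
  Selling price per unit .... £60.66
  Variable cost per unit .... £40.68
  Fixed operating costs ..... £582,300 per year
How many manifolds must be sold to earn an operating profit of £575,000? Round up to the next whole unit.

Unit CM = price − variable cost = £60.66 − £40.68 = £19.98.
Need Q such that Q × £19.98 − £582,300 = £575,000, i.e. Q = £1,157,300 / £19.98 = 57,922.92 → 57,923.

57,923 manifolds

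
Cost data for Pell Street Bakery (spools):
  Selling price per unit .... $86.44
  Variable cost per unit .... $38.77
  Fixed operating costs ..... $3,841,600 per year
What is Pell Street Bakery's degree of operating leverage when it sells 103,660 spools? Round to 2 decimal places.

4.49

At 103,660 units, contribution = 103,660 × $47.67 = $4,941,472.20.
EBIT = $4,941,472.20 − $3,841,600 = $1,099,872.20.
DOL = contribution ÷ EBIT = $4,941,472.20 ÷ $1,099,872.20 = 4.4928.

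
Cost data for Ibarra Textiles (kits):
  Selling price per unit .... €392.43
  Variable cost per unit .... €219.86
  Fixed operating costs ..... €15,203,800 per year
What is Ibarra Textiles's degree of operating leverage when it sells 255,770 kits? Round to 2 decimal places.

1.53

At 255,770 units, contribution = 255,770 × €172.57 = €44,138,228.90.
Subtracting fixed costs: EBIT = €44,138,228.90 − €15,203,800 = €28,934,428.90.
Degree of operating leverage = €44,138,228.90 / €28,934,428.90 = 1.5255.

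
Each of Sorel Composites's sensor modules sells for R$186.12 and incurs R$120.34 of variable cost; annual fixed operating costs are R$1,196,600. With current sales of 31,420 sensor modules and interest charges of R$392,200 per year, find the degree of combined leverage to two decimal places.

Contribution at this volume is 31,420 × R$65.78 = R$2,066,807.60.
Operating income = contribution − fixed costs = R$2,066,807.60 − R$1,196,600 = R$870,207.60. Interest = R$392,200.00, so EBIT − I = R$478,007.60.
Degree of total leverage = total CM / (EBIT − interest) = R$2,066,807.60 / R$478,007.60 = 4.3238.

4.32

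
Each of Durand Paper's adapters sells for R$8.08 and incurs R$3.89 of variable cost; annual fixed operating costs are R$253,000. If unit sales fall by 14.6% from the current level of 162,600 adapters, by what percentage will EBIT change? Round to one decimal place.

-23.2%

Total contribution margin = 162,600 × R$4.19 = R$681,294.00.
EBIT = R$681,294.00 − R$253,000 = R$428,294.00.
So DOL = total CM / EBIT = R$681,294.00 / R$428,294.00 = 1.5907.
So EBIT moves 1.5907 × (-14.6%) = -23.2%.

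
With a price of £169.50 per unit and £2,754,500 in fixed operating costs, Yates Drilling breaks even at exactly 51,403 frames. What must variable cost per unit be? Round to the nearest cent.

At break-even, FC = Q × (P − VC), so P − VC = £2,754,500 ÷ 51,403 = £53.5864.
Variable cost per unit = £169.50 − £53.5864 = £115.91.

£115.91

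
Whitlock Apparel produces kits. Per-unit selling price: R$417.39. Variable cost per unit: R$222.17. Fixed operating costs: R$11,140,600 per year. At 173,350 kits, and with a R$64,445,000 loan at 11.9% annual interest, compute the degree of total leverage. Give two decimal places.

2.25

Contribution at this volume is 173,350 × R$195.22 = R$33,841,387.00.
Operating income = contribution − fixed costs = R$33,841,387.00 − R$11,140,600 = R$22,700,787.00. Interest = R$7,668,955.00.
DOL = R$33,841,387.00 ÷ R$22,700,787.00 = 1.4908; DFL = R$22,700,787.00 ÷ R$15,031,832.00 = 1.5102.
DCL = DOL × DFL = 1.4908 × 1.5102 = 2.2514.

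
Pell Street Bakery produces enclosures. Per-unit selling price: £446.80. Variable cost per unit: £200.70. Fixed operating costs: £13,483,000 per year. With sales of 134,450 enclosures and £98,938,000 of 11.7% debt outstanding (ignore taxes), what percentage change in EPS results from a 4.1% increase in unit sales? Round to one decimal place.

At 134,450 units, contribution = 134,450 × £246.10 = £33,088,145.00.
Subtracting fixed costs: EBIT = £33,088,145.00 − £13,483,000 = £19,605,145.00.
After interest of £11,575,746.00, pre-tax earnings = £8,029,399.00.
Degree of combined leverage = contribution ÷ (EBIT − I) = £33,088,145.00 ÷ £8,029,399.00 = 4.1209.
EPS therefore changes by 4.1209 × (+4.1%) = +16.9%.

+16.9%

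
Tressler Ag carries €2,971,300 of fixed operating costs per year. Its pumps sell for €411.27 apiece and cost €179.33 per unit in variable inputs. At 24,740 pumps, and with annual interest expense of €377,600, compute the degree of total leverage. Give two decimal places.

2.40

At 24,740 units, contribution = 24,740 × €231.94 = €5,738,195.60.
Subtracting fixed costs: EBIT = €5,738,195.60 − €2,971,300 = €2,766,895.60. Interest = €377,600.00.
DOL = €5,738,195.60 ÷ €2,766,895.60 = 2.0739; DFL = €2,766,895.60 ÷ €2,389,295.60 = 1.1580.
Combined leverage = 2.0739 × 1.1580 = 2.4016.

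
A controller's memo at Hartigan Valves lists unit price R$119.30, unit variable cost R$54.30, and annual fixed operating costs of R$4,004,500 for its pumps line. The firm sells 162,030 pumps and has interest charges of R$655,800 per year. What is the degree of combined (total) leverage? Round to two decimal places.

1.79

Contribution at this volume is 162,030 × R$65.00 = R$10,531,950.00.
Operating income = contribution − fixed costs = R$10,531,950.00 − R$4,004,500 = R$6,527,450.00. Interest = R$655,800.00, so EBIT − I = R$5,871,650.00.
Degree of total leverage = total CM / (EBIT − interest) = R$10,531,950.00 / R$5,871,650.00 = 1.7937.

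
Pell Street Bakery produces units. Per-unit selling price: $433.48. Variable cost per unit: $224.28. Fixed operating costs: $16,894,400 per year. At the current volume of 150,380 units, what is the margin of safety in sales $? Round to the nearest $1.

$30,180,104

Each unit contributes $433.48 − $224.28 = $209.20. Break-even units = $16,894,400 ÷ $209.20 = 80,757.17; break-even revenue = 80,757.17 × $433.48 = $35,006,618.13.
Current sales = 150,380 × $433.48 = $65,186,722.40.
Margin of safety = $65,186,722.40 − $35,006,618.13 = $30,180,104.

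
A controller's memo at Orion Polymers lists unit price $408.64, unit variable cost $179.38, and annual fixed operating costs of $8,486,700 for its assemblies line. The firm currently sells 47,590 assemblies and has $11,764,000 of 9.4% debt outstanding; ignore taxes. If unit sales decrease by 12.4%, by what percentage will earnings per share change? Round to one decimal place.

-102.7%

Total contribution margin = 47,590 × $229.26 = $10,910,483.40.
Operating income = contribution − fixed costs = $10,910,483.40 − $8,486,700 = $2,423,783.40.
After interest of $1,105,816.00, pre-tax earnings = $1,317,967.40.
Degree of combined leverage = contribution ÷ (EBIT − I) = $10,910,483.40 ÷ $1,317,967.40 = 8.2783.
EPS therefore changes by 8.2783 × (-12.4%) = -102.7%.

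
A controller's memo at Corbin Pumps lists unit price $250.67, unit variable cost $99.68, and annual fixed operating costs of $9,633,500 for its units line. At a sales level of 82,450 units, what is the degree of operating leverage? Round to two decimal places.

Contribution at this volume is 82,450 × $150.99 = $12,449,125.50.
Subtracting fixed costs: EBIT = $12,449,125.50 − $9,633,500 = $2,815,625.50.
So DOL = total CM / EBIT = $12,449,125.50 / $2,815,625.50 = 4.4214.

4.42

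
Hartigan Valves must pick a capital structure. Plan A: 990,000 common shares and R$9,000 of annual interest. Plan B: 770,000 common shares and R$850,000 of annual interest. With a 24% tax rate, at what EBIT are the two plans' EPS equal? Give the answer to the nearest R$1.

At indifference, (EBIT − 9,000)(1 − t)/990,000 = (EBIT − 850,000)(1 − t)/770,000.
Cancelling (1 − t) and cross-multiplying: 770,000·(EBIT − 9,000) = 990,000·(EBIT − 850,000).
EBIT × (990,000 − 770,000) = 850,000 × 990,000 − 9,000 × 770,000 = 834,570,000,000, so EBIT = 834,570,000,000 ÷ 220,000 = 3,793,500.00.

R$3,793,500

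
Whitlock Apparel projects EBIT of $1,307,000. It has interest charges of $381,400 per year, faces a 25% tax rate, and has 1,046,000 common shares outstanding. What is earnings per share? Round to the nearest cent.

Pre-tax income = $1,307,000 − $381,400.00 = $925,600.00.
After tax at 25%: net income = $925,600.00 × 0.75 = $694,200.00.
EPS = $694,200.00 ÷ 1,046,000 = $0.66.

$0.66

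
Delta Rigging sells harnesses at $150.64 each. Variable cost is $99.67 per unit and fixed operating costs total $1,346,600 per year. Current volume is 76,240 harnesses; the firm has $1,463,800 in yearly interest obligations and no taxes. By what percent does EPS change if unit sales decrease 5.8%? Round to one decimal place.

At 76,240 units, contribution = 76,240 × $50.97 = $3,885,952.80.
EBIT = $3,885,952.80 − $1,346,600 = $2,539,352.80.
After interest of $1,463,800.00, pre-tax earnings = $1,075,552.80.
Degree of combined leverage = contribution ÷ (EBIT − I) = $3,885,952.80 ÷ $1,075,552.80 = 3.6130.
EPS therefore changes by 3.6130 × (-5.8%) = -21.0%.

-21.0%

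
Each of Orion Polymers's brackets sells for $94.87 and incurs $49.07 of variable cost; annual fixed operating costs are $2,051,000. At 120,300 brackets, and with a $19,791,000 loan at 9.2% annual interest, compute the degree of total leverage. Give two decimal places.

Total contribution margin = 120,300 × $45.80 = $5,509,740.00.
EBIT = $5,509,740.00 − $2,051,000 = $3,458,740.00. Interest = $1,820,772.00, so EBIT − I = $1,637,968.00.
DCL = contribution ÷ (EBIT − I) = $5,509,740.00 ÷ $1,637,968.00 = 3.3638.

3.36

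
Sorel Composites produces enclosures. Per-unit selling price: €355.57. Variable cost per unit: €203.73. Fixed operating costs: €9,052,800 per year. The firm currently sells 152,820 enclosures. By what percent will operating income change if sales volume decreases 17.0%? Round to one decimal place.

Contribution at this volume is 152,820 × €151.84 = €23,204,188.80.
Operating income = contribution − fixed costs = €23,204,188.80 − €9,052,800 = €14,151,388.80.
Degree of operating leverage = €23,204,188.80 / €14,151,388.80 = 1.6397.
Operating income changes by 1.6397 × -17.0% = -27.9%.

-27.9%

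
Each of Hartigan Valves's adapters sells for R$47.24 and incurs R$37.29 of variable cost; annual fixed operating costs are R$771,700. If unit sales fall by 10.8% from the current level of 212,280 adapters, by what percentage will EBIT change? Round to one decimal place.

At 212,280 units, contribution = 212,280 × R$9.95 = R$2,112,186.00.
Operating income = contribution − fixed costs = R$2,112,186.00 − R$771,700 = R$1,340,486.00.
Degree of operating leverage = R$2,112,186.00 / R$1,340,486.00 = 1.5757.
%ΔEBIT = DOL × %ΔSales = 1.5757 × -10.8% = -17.0%.

-17.0%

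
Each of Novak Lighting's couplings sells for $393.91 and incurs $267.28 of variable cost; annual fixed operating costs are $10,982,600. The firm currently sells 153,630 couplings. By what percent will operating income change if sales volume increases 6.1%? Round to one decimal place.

Total contribution margin = 153,630 × $126.63 = $19,454,166.90.
Subtracting fixed costs: EBIT = $19,454,166.90 − $10,982,600 = $8,471,566.90.
DOL = contribution ÷ EBIT = $19,454,166.90 ÷ $8,471,566.90 = 2.2964.
%ΔEBIT = DOL × %ΔSales = 2.2964 × +6.1% = +14.0%.

+14.0%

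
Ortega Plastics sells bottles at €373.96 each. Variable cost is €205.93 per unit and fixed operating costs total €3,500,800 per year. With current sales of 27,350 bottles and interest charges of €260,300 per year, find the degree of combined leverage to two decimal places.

At 27,350 units, contribution = 27,350 × €168.03 = €4,595,620.50.
Subtracting fixed costs: EBIT = €4,595,620.50 − €3,500,800 = €1,094,820.50. Interest = €260,300.00, so EBIT − I = €834,520.50.
DCL = contribution ÷ (EBIT − I) = €4,595,620.50 ÷ €834,520.50 = 5.5069.

5.51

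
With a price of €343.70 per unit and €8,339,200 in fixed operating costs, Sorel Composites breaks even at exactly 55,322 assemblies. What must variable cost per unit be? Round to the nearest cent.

€192.96

At break-even, FC = Q × (P − VC), so P − VC = €8,339,200 ÷ 55,322 = €150.7393.
Hence VC = price − CM = €343.70 − €150.7393 = €192.96.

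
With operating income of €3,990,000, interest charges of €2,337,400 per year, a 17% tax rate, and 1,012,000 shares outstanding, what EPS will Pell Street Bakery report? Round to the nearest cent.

Interest = €2,337,400.00, so EBT = €3,990,000 − €2,337,400.00 = €1,652,600.00.
After tax at 17%: net income = €1,652,600.00 × 0.83 = €1,371,658.00.
Per share: €1,371,658.00 / 1,012,000 shares = €1.36.

€1.36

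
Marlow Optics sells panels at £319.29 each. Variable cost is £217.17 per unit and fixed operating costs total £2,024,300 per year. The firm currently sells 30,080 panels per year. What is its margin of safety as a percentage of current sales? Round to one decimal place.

Contribution margin per unit = £319.29 − £217.17 = £102.12. Break-even units = £2,024,300 ÷ £102.12 = 19,822.76; break-even revenue = 19,822.76 × £319.29 = £6,329,208.25.
Current sales = 30,080 × £319.29 = £9,604,243.20.
Margin of safety = (£9,604,243.20 − £6,329,208.25) ÷ £9,604,243.20 = 34.1%.

34.1%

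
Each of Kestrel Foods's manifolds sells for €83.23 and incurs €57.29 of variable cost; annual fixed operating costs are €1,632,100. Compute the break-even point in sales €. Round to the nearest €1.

Contribution margin per unit = €83.23 − €57.29 = €25.94, a CM ratio of €25.94 ÷ €83.23 = 0.3117.
Break-even revenue = fixed costs × price ÷ CM = €1,632,100 × €83.23 ÷ €25.94 = €5,236,688.

€5,236,688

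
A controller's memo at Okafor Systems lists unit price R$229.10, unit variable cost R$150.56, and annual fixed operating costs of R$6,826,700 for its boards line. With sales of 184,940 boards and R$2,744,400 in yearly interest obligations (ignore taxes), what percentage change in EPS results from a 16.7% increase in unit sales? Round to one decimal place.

+49.0%

Contribution at this volume is 184,940 × R$78.54 = R$14,525,187.60.
EBIT = R$14,525,187.60 − R$6,826,700 = R$7,698,487.60.
After interest of R$2,744,400.00, pre-tax earnings = R$4,954,087.60.
Degree of combined leverage = contribution ÷ (EBIT − I) = R$14,525,187.60 ÷ R$4,954,087.60 = 2.9320.
%ΔEPS = DCL × %ΔSales = 2.9320 × +16.7% = +49.0%.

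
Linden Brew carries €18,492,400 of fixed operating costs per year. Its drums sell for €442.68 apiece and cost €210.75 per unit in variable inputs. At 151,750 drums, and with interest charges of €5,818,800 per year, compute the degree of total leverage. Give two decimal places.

3.23

At 151,750 units, contribution = 151,750 × €231.93 = €35,195,377.50.
EBIT = €35,195,377.50 − €18,492,400 = €16,702,977.50. Interest = €5,818,800.00.
DOL = €35,195,377.50 ÷ €16,702,977.50 = 2.1071; DFL = €16,702,977.50 ÷ €10,884,177.50 = 1.5346.
Combined leverage = 2.1071 × 1.5346 = 3.2336.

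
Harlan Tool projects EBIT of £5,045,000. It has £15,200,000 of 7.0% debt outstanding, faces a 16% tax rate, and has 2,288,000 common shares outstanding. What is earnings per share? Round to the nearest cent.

Pre-tax income = £5,045,000 − £1,064,000.00 = £3,981,000.00.
Net income = £3,981,000.00 × (1 − 0.16) = £3,344,040.00.
Per share: £3,344,040.00 / 2,288,000 shares = £1.46.

£1.46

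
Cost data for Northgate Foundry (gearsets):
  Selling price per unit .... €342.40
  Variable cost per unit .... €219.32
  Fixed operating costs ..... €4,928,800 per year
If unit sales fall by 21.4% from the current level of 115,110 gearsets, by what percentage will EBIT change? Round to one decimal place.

-32.8%

At 115,110 units, contribution = 115,110 × €123.08 = €14,167,738.80.
Subtracting fixed costs: EBIT = €14,167,738.80 − €4,928,800 = €9,238,938.80.
DOL = contribution ÷ EBIT = €14,167,738.80 ÷ €9,238,938.80 = 1.5335.
Operating income changes by 1.5335 × -21.4% = -32.8%.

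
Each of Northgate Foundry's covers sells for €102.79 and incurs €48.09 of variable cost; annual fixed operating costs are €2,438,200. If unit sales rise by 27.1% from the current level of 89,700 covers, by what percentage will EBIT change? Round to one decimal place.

Total contribution margin = 89,700 × €54.70 = €4,906,590.00.
Operating income = contribution − fixed costs = €4,906,590.00 − €2,438,200 = €2,468,390.00.
Degree of operating leverage = €4,906,590.00 / €2,468,390.00 = 1.9878.
%ΔEBIT = DOL × %ΔSales = 1.9878 × +27.1% = +53.9%.

+53.9%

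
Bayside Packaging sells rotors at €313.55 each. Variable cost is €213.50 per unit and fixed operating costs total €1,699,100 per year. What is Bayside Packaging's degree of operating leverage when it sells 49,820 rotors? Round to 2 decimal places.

1.52

Total contribution margin = 49,820 × €100.05 = €4,984,491.00.
EBIT = €4,984,491.00 − €1,699,100 = €3,285,391.00.
Degree of operating leverage = €4,984,491.00 / €3,285,391.00 = 1.5172.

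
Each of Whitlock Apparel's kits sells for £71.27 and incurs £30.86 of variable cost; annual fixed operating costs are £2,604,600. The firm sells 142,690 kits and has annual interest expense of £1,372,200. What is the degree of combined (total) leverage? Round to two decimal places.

3.22

At 142,690 units, contribution = 142,690 × £40.41 = £5,766,102.90.
Operating income = contribution − fixed costs = £5,766,102.90 − £2,604,600 = £3,161,502.90. Interest = £1,372,200.00.
DOL = £5,766,102.90 ÷ £3,161,502.90 = 1.8238; DFL = £3,161,502.90 ÷ £1,789,302.90 = 1.7669.
Combined leverage = 1.8238 × 1.7669 = 3.2225.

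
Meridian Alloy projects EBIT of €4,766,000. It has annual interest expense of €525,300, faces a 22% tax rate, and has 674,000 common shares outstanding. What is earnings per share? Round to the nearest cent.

Interest = €525,300.00, so EBT = €4,766,000 − €525,300.00 = €4,240,700.00.
Net income = €4,240,700.00 × (1 − 0.22) = €3,307,746.00.
EPS = €3,307,746.00 ÷ 674,000 = €4.91.

€4.91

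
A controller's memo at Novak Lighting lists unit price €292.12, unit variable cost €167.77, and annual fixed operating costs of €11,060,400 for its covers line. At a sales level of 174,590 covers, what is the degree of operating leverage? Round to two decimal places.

Contribution at this volume is 174,590 × €124.35 = €21,710,266.50.
Operating income = contribution − fixed costs = €21,710,266.50 − €11,060,400 = €10,649,866.50.
DOL = contribution ÷ EBIT = €21,710,266.50 ÷ €10,649,866.50 = 2.0385.

2.04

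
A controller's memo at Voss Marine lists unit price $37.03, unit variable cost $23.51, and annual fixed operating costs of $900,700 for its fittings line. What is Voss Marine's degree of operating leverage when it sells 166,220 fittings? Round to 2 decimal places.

1.67

Total contribution margin = 166,220 × $13.52 = $2,247,294.40.
Subtracting fixed costs: EBIT = $2,247,294.40 − $900,700 = $1,346,594.40.
So DOL = total CM / EBIT = $2,247,294.40 / $1,346,594.40 = 1.6689.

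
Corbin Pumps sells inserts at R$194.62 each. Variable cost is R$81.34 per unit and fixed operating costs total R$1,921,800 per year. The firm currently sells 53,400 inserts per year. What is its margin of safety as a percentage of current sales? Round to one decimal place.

Unit CM = price − variable cost = R$194.62 − R$81.34 = R$113.28. Break-even units = R$1,921,800 ÷ R$113.28 = 16,965.04; break-even revenue = 16,965.04 × R$194.62 = R$3,301,736.55.
Current sales = 53,400 × R$194.62 = R$10,392,708.00.
Margin of safety = (R$10,392,708.00 − R$3,301,736.55) ÷ R$10,392,708.00 = 68.2%.

68.2%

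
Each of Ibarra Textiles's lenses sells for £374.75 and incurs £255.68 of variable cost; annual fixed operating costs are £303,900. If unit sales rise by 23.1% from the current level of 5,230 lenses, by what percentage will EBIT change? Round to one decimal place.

Contribution at this volume is 5,230 × £119.07 = £622,736.10.
EBIT = £622,736.10 − £303,900 = £318,836.10.
So DOL = total CM / EBIT = £622,736.10 / £318,836.10 = 1.9532.
Operating income changes by 1.9532 × +23.1% = +45.1%.

+45.1%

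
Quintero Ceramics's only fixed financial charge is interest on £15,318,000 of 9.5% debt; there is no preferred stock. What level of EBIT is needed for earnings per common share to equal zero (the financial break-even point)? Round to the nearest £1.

Annual interest = 9.5% × £15,318,000 = £1,455,210.00.
Without preferred stock the financial break-even is simply EBIT = interest = £1,455,210.00.

£1,455,210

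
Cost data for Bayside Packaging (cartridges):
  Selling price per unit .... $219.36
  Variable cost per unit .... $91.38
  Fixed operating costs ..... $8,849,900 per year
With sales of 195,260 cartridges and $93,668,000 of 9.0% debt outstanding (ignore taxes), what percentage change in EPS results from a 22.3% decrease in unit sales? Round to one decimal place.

Total contribution margin = 195,260 × $127.98 = $24,989,374.80.
Operating income = contribution − fixed costs = $24,989,374.80 − $8,849,900 = $16,139,474.80.
Interest = $8,430,120.00, so EBIT − I = $7,709,354.80.
DCL = total CM / (EBIT − I) = $24,989,374.80 / $7,709,354.80 = 3.2414.
%ΔEPS = DCL × %ΔSales = 3.2414 × -22.3% = -72.3%.

-72.3%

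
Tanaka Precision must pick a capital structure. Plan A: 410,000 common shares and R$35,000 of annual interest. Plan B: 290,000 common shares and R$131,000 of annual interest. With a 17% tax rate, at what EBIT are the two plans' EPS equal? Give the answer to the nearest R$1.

At indifference, (EBIT − 35,000)(1 − t)/410,000 = (EBIT − 131,000)(1 − t)/290,000.
Cancelling (1 − t) and cross-multiplying: 290,000·(EBIT − 35,000) = 410,000·(EBIT − 131,000).
Solving, EBIT = (131,000·410,000 − 35,000·290,000) / (410,000 − 290,000) = 43,560,000,000 / 120,000 = 363,000.00.

R$363,000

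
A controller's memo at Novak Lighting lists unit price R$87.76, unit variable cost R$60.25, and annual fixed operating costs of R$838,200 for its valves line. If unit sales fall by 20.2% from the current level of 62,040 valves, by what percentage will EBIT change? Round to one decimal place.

-39.7%

At 62,040 units, contribution = 62,040 × R$27.51 = R$1,706,720.40.
EBIT = R$1,706,720.40 − R$838,200 = R$868,520.40.
DOL = contribution ÷ EBIT = R$1,706,720.40 ÷ R$868,520.40 = 1.9651.
%ΔEBIT = DOL × %ΔSales = 1.9651 × -20.2% = -39.7%.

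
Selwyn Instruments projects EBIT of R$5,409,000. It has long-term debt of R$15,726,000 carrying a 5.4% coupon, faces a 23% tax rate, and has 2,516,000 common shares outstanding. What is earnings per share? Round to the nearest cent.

Pre-tax income = R$5,409,000 − R$849,204.00 = R$4,559,796.00.
After tax at 23%: net income = R$4,559,796.00 × 0.77 = R$3,511,042.92.
EPS = R$3,511,042.92 ÷ 2,516,000 = R$1.40.

R$1.40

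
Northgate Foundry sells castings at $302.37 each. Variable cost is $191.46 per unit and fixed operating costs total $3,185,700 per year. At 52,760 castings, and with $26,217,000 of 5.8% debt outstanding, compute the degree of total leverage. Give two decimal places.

Total contribution margin = 52,760 × $110.91 = $5,851,611.60.
Subtracting fixed costs: EBIT = $5,851,611.60 − $3,185,700 = $2,665,911.60. Interest = $1,520,586.00.
DOL = $5,851,611.60 ÷ $2,665,911.60 = 2.1950; DFL = $2,665,911.60 ÷ $1,145,325.60 = 2.3276.
Combined leverage = 2.1950 × 2.3276 = 5.1091.

5.11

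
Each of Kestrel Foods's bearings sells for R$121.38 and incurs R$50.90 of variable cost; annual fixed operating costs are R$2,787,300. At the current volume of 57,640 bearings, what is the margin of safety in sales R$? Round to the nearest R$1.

Contribution margin per unit = R$121.38 − R$50.90 = R$70.48. Break-even units = R$2,787,300 ÷ R$70.48 = 39,547.39; break-even revenue = 39,547.39 × R$121.38 = R$4,800,262.12.
Actual sales revenue = 57,640 × R$121.38 = R$6,996,343.20.
Margin of safety = R$6,996,343.20 − R$4,800,262.12 = R$2,196,081.

R$2,196,081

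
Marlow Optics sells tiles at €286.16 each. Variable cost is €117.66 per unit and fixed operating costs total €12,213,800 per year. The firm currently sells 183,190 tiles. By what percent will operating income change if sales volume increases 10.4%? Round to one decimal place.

Total contribution margin = 183,190 × €168.50 = €30,867,515.00.
Subtracting fixed costs: EBIT = €30,867,515.00 − €12,213,800 = €18,653,715.00.
So DOL = total CM / EBIT = €30,867,515.00 / €18,653,715.00 = 1.6548.
%ΔEBIT = DOL × %ΔSales = 1.6548 × +10.4% = +17.2%.

+17.2%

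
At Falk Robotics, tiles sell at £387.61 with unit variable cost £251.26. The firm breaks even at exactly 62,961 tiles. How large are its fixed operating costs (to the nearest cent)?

£8,584,732.35

Each unit contributes £387.61 − £251.26 = £136.35.
Fixed costs = break-even units × CM = 62,961 × £136.35 = £8,584,732.35.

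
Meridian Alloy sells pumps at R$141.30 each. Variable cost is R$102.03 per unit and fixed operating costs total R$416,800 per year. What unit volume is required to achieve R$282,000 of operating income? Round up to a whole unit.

17,795 pumps

Unit CM = price − variable cost = R$141.30 − R$102.03 = R$39.27.
Need Q such that Q × R$39.27 − R$416,800 = R$282,000, i.e. Q = R$698,800 / R$39.27 = 17,794.75 → 17,795.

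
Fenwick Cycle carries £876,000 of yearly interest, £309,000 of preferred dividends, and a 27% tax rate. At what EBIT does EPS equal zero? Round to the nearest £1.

£1,299,288

Grossing the preferred dividend up to pre-tax terms: £309,000 / (1 − 0.27) = £423,287.67.
EPS = 0 when EBIT covers interest plus the pre-tax preferred burden: £876,000 + £423,287.67 = £1,299,287.67.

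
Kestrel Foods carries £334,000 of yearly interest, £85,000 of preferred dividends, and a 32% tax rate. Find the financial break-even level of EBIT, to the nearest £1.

Preferred dividends are paid after tax, so their pre-tax equivalent is £85,000 ÷ (1 − 0.32) = £125,000.00.
Financial break-even EBIT = interest + D_p ÷ (1 − t) = £334,000 + £125,000.00 = £459,000.00.

£459,000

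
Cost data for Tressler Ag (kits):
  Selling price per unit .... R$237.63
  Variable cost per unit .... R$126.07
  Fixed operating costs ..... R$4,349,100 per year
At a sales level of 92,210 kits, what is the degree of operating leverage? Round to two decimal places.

1.73

Contribution at this volume is 92,210 × R$111.56 = R$10,286,947.60.
EBIT = R$10,286,947.60 − R$4,349,100 = R$5,937,847.60.
DOL = contribution ÷ EBIT = R$10,286,947.60 ÷ R$5,937,847.60 = 1.7324.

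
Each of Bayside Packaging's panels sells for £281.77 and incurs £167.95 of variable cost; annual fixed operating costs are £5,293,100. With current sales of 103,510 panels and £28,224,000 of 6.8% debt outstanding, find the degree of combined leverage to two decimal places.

At 103,510 units, contribution = 103,510 × £113.82 = £11,781,508.20.
Subtracting fixed costs: EBIT = £11,781,508.20 − £5,293,100 = £6,488,408.20. Interest = £1,919,232.00, so EBIT − I = £4,569,176.20.
Degree of total leverage = total CM / (EBIT − interest) = £11,781,508.20 / £4,569,176.20 = 2.5785.

2.58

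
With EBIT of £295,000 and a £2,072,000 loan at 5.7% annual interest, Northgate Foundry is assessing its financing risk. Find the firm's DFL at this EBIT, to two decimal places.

1.67

Interest = £118,104.00.
DFL = EBIT ÷ (EBIT − I) = £295,000 ÷ (£295,000 − £118,104.00) = £295,000 ÷ £176,896.00 = 1.6676.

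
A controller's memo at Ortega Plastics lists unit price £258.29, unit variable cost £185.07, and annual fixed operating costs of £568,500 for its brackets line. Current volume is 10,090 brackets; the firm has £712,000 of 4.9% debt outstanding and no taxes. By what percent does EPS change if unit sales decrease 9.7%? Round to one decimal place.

-52.9%

Contribution at this volume is 10,090 × £73.22 = £738,789.80.
EBIT = £738,789.80 − £568,500 = £170,289.80.
Interest = £34,888.00, so EBIT − I = £135,401.80.
DCL = total CM / (EBIT − I) = £738,789.80 / £135,401.80 = 5.4563.
EPS therefore changes by 5.4563 × (-9.7%) = -52.9%.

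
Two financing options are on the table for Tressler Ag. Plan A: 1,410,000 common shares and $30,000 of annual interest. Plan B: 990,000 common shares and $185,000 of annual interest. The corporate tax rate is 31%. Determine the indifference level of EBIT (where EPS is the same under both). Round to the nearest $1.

$550,357

Set EPS_A = EPS_B: (EBIT − $30,000)(1 − 0.31) ÷ 1,410,000 = (EBIT − $185,000)(1 − 0.31) ÷ 990,000.
Cancelling (1 − t) and cross-multiplying: 990,000·(EBIT − 30,000) = 1,410,000·(EBIT − 185,000).
EBIT × (1,410,000 − 990,000) = 185,000 × 1,410,000 − 30,000 × 990,000 = 231,150,000,000, so EBIT = 231,150,000,000 ÷ 420,000 = 550,357.14.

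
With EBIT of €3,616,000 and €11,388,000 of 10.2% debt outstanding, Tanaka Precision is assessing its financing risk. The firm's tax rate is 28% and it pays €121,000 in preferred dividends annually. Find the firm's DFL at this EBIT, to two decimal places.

1.58

Annual interest charges come to €1,161,576.00.
Pre-tax preferred-dividend burden = €121,000 ÷ (1 − 0.28) = €168,055.56.
DFL = EBIT ÷ [EBIT − I − D_p/(1−t)] = €3,616,000 ÷ [€3,616,000 − €1,161,576.00 − €168,055.56] = €3,616,000 ÷ €2,286,368.44 = 1.5815.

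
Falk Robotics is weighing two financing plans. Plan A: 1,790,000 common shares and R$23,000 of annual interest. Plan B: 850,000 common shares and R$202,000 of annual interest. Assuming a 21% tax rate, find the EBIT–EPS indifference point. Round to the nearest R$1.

Set EPS_A = EPS_B: (EBIT − R$23,000)(1 − 0.21) ÷ 1,790,000 = (EBIT − R$202,000)(1 − 0.21) ÷ 850,000.
The (1 − t) factor cancels: (EBIT − 23,000) × 850,000 = (EBIT − 202,000) × 1,790,000.
Solving, EBIT = (202,000·1,790,000 − 23,000·850,000) / (1,790,000 − 850,000) = 342,030,000,000 / 940,000 = 363,861.70.

R$363,862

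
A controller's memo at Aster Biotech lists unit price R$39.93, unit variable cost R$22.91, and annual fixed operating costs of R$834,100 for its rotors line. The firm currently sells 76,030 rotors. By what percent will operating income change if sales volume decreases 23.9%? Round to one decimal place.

-67.2%

Contribution at this volume is 76,030 × R$17.02 = R$1,294,030.60.
Subtracting fixed costs: EBIT = R$1,294,030.60 − R$834,100 = R$459,930.60.
Degree of operating leverage = R$1,294,030.60 / R$459,930.60 = 2.8135.
So EBIT moves 2.8135 × (-23.9%) = -67.2%.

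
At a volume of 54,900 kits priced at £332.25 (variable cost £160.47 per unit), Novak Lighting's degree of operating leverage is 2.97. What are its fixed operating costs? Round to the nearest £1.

Contribution at this volume is 54,900 × £171.78 = £9,430,722.00.
DOL = contribution / EBIT, so EBIT = £9,430,722.00 / 2.97 = £3,175,327.27.
And FC = contribution − EBIT = £9,430,722.00 − £3,175,327.27 = £6,255,395.

£6,255,395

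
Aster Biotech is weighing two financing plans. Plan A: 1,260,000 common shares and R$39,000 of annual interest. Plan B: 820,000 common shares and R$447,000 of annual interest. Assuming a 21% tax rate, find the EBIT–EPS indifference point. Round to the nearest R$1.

Set EPS_A = EPS_B: (EBIT − R$39,000)(1 − 0.21) ÷ 1,260,000 = (EBIT − R$447,000)(1 − 0.21) ÷ 820,000.
Cancelling (1 − t) and cross-multiplying: 820,000·(EBIT − 39,000) = 1,260,000·(EBIT − 447,000).
Solving, EBIT = (447,000·1,260,000 − 39,000·820,000) / (1,260,000 − 820,000) = 531,240,000,000 / 440,000 = 1,207,363.64.

R$1,207,364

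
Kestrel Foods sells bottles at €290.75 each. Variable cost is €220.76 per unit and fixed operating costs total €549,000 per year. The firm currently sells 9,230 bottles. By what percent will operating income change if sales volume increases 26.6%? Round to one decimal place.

+177.1%

Total contribution margin = 9,230 × €69.99 = €646,007.70.
EBIT = €646,007.70 − €549,000 = €97,007.70.
Degree of operating leverage = €646,007.70 / €97,007.70 = 6.6593.
%ΔEBIT = DOL × %ΔSales = 6.6593 × +26.6% = +177.1%.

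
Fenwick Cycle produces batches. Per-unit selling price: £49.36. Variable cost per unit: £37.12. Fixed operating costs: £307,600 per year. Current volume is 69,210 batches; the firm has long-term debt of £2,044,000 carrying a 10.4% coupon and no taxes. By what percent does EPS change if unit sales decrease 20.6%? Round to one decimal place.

Total contribution margin = 69,210 × £12.24 = £847,130.40.
Subtracting fixed costs: EBIT = £847,130.40 − £307,600 = £539,530.40.
Interest = £212,576.00, so EBIT − I = £326,954.40.
Degree of combined leverage = contribution ÷ (EBIT − I) = £847,130.40 ÷ £326,954.40 = 2.5910.
%ΔEPS = DCL × %ΔSales = 2.5910 × -20.6% = -53.4%.

-53.4%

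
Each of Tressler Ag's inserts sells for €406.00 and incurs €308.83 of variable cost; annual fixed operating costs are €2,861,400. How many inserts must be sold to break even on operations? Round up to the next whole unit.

29,448 inserts

Each unit contributes €406.00 − €308.83 = €97.17.
Break-even Q = €2,861,400 / €97.17 = 29,447.36 → 29,448 inserts.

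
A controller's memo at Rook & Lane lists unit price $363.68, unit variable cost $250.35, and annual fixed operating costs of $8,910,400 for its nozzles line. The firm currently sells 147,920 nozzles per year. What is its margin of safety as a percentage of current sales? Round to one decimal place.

Contribution margin per unit = $363.68 − $250.35 = $113.33. Break-even units = $8,910,400 ÷ $113.33 = 78,623.49; break-even revenue = 78,623.49 × $363.68 = $28,593,790.45.
Current sales = 147,920 × $363.68 = $53,795,545.60.
Margin of safety = ($53,795,545.60 − $28,593,790.45) ÷ $53,795,545.60 = 46.8%.

46.8%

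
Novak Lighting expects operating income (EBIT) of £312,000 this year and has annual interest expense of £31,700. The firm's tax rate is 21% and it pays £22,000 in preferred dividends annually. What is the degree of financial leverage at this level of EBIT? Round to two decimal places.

Interest = £31,700.00.
Preferred dividends grossed up pre-tax: £22,000 / (1 − 0.21) = £27,848.10.
DFL = EBIT ÷ [EBIT − I − D_p/(1−t)] = £312,000 ÷ [£312,000 − £31,700.00 − £27,848.10] = £312,000 ÷ £252,451.90 = 1.2359.

1.24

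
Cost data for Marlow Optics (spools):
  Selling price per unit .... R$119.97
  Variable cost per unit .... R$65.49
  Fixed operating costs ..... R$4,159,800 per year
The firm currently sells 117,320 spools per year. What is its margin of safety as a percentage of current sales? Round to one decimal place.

34.9%

Each unit contributes R$119.97 − R$65.49 = R$54.48. Break-even units = R$4,159,800 ÷ R$54.48 = 76,354.63; break-even revenue = 76,354.63 × R$119.97 = R$9,160,264.43.
Current sales = 117,320 × R$119.97 = R$14,074,880.40.
Margin of safety = (R$14,074,880.40 − R$9,160,264.43) ÷ R$14,074,880.40 = 34.9%.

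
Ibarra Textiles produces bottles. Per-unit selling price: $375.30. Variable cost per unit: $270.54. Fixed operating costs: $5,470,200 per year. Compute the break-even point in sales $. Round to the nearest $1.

$19,596,851

Contribution margin per unit = $375.30 − $270.54 = $104.76, a CM ratio of $104.76 ÷ $375.30 = 0.2791.
Break-even sales = FC ÷ CM ratio = $5,470,200 × $375.30 / $104.76 = $19,596,851.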